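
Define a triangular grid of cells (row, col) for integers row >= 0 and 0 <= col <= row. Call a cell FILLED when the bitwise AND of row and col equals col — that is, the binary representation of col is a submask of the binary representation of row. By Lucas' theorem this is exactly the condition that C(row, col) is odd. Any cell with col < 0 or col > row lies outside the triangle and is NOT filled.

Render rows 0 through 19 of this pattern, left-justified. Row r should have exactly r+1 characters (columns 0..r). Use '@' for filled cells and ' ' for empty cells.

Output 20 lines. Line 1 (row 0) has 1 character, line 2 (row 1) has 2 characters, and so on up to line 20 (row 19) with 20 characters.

r0=0: @
r1=1: @@
r2=10: @ @
r3=11: @@@@
r4=100: @   @
r5=101: @@  @@
r6=110: @ @ @ @
r7=111: @@@@@@@@
r8=1000: @       @
r9=1001: @@      @@
r10=1010: @ @     @ @
r11=1011: @@@@    @@@@
r12=1100: @   @   @   @
r13=1101: @@  @@  @@  @@
r14=1110: @ @ @ @ @ @ @ @
r15=1111: @@@@@@@@@@@@@@@@
r16=10000: @               @
r17=10001: @@              @@
r18=10010: @ @             @ @
r19=10011: @@@@            @@@@

Answer: @
@@
@ @
@@@@
@   @
@@  @@
@ @ @ @
@@@@@@@@
@       @
@@      @@
@ @     @ @
@@@@    @@@@
@   @   @   @
@@  @@  @@  @@
@ @ @ @ @ @ @ @
@@@@@@@@@@@@@@@@
@               @
@@              @@
@ @             @ @
@@@@            @@@@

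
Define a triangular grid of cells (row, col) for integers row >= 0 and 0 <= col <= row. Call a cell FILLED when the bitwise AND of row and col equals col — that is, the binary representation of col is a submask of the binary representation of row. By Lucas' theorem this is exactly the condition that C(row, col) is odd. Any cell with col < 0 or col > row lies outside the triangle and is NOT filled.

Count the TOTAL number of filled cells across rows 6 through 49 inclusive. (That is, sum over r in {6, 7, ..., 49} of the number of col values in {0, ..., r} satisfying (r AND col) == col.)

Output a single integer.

Answer: 402

Derivation:
r6=110 pc2: +4 =4
r7=111 pc3: +8 =12
r8=1000 pc1: +2 =14
r9=1001 pc2: +4 =18
r10=1010 pc2: +4 =22
r11=1011 pc3: +8 =30
r12=1100 pc2: +4 =34
r13=1101 pc3: +8 =42
r14=1110 pc3: +8 =50
r15=1111 pc4: +16 =66
r16=10000 pc1: +2 =68
r17=10001 pc2: +4 =72
r18=10010 pc2: +4 =76
r19=10011 pc3: +8 =84
r20=10100 pc2: +4 =88
r21=10101 pc3: +8 =96
r22=10110 pc3: +8 =104
r23=10111 pc4: +16 =120
r24=11000 pc2: +4 =124
r25=11001 pc3: +8 =132
r26=11010 pc3: +8 =140
r27=11011 pc4: +16 =156
r28=11100 pc3: +8 =164
r29=11101 pc4: +16 =180
r30=11110 pc4: +16 =196
r31=11111 pc5: +32 =228
r32=100000 pc1: +2 =230
r33=100001 pc2: +4 =234
r34=100010 pc2: +4 =238
r35=100011 pc3: +8 =246
r36=100100 pc2: +4 =250
r37=100101 pc3: +8 =258
r38=100110 pc3: +8 =266
r39=100111 pc4: +16 =282
r40=101000 pc2: +4 =286
r41=101001 pc3: +8 =294
r42=101010 pc3: +8 =302
r43=101011 pc4: +16 =318
r44=101100 pc3: +8 =326
r45=101101 pc4: +16 =342
r46=101110 pc4: +16 =358
r47=101111 pc5: +32 =390
r48=110000 pc2: +4 =394
r49=110001 pc3: +8 =402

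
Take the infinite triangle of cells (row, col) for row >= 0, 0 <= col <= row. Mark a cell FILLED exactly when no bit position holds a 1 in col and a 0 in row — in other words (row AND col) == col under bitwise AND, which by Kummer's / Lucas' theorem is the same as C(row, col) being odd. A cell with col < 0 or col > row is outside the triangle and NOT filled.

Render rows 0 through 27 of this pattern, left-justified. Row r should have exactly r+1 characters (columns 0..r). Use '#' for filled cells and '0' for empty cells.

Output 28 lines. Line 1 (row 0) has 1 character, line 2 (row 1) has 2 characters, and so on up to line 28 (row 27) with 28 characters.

Answer: #
##
#0#
####
#000#
##00##
#0#0#0#
########
#0000000#
##000000##
#0#00000#0#
####0000####
#000#000#000#
##00##00##00##
#0#0#0#0#0#0#0#
################
#000000000000000#
##00000000000000##
#0#0000000000000#0#
####000000000000####
#000#00000000000#000#
##00##0000000000##00##
#0#0#0#000000000#0#0#0#
########00000000########
#0000000#0000000#0000000#
##000000##000000##000000##
#0#00000#0#00000#0#00000#0#
####0000####0000####0000####

Derivation:
r0=0: #
r1=1: ##
r2=10: #0#
r3=11: ####
r4=100: #000#
r5=101: ##00##
r6=110: #0#0#0#
r7=111: ########
r8=1000: #0000000#
r9=1001: ##000000##
r10=1010: #0#00000#0#
r11=1011: ####0000####
r12=1100: #000#000#000#
r13=1101: ##00##00##00##
r14=1110: #0#0#0#0#0#0#0#
r15=1111: ################
r16=10000: #000000000000000#
r17=10001: ##00000000000000##
r18=10010: #0#0000000000000#0#
r19=10011: ####000000000000####
r20=10100: #000#00000000000#000#
r21=10101: ##00##0000000000##00##
r22=10110: #0#0#0#000000000#0#0#0#
r23=10111: ########00000000########
r24=11000: #0000000#0000000#0000000#
r25=11001: ##000000##000000##000000##
r26=11010: #0#00000#0#00000#0#00000#0#
r27=11011: ####0000####0000####0000####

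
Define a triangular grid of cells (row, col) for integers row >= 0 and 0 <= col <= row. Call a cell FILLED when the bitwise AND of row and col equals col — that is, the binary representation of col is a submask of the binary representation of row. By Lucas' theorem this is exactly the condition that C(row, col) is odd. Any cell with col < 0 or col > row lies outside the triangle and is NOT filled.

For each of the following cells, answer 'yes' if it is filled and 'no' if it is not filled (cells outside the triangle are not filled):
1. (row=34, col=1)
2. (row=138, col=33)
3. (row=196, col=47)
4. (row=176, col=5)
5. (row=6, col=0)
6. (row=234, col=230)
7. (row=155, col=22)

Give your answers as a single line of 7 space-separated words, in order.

Answer: no no no no yes no no

Derivation:
(34,1): row=0b100010, col=0b1, row AND col = 0b0 = 0; 0 != 1 -> empty
(138,33): row=0b10001010, col=0b100001, row AND col = 0b0 = 0; 0 != 33 -> empty
(196,47): row=0b11000100, col=0b101111, row AND col = 0b100 = 4; 4 != 47 -> empty
(176,5): row=0b10110000, col=0b101, row AND col = 0b0 = 0; 0 != 5 -> empty
(6,0): row=0b110, col=0b0, row AND col = 0b0 = 0; 0 == 0 -> filled
(234,230): row=0b11101010, col=0b11100110, row AND col = 0b11100010 = 226; 226 != 230 -> empty
(155,22): row=0b10011011, col=0b10110, row AND col = 0b10010 = 18; 18 != 22 -> empty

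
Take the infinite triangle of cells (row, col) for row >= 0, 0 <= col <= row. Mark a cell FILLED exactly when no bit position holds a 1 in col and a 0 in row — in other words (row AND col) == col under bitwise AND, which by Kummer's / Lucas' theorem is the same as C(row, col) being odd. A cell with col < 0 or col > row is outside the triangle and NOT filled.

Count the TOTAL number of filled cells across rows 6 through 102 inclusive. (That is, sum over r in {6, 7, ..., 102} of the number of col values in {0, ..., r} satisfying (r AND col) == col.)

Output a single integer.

Answer: 1276

Derivation:
r6=110 pc2: +4 =4
r7=111 pc3: +8 =12
r8=1000 pc1: +2 =14
r9=1001 pc2: +4 =18
r10=1010 pc2: +4 =22
r11=1011 pc3: +8 =30
r12=1100 pc2: +4 =34
r13=1101 pc3: +8 =42
r14=1110 pc3: +8 =50
r15=1111 pc4: +16 =66
r16=10000 pc1: +2 =68
r17=10001 pc2: +4 =72
r18=10010 pc2: +4 =76
r19=10011 pc3: +8 =84
r20=10100 pc2: +4 =88
r21=10101 pc3: +8 =96
r22=10110 pc3: +8 =104
r23=10111 pc4: +16 =120
r24=11000 pc2: +4 =124
r25=11001 pc3: +8 =132
r26=11010 pc3: +8 =140
r27=11011 pc4: +16 =156
r28=11100 pc3: +8 =164
r29=11101 pc4: +16 =180
r30=11110 pc4: +16 =196
r31=11111 pc5: +32 =228
r32=100000 pc1: +2 =230
r33=100001 pc2: +4 =234
r34=100010 pc2: +4 =238
r35=100011 pc3: +8 =246
r36=100100 pc2: +4 =250
r37=100101 pc3: +8 =258
r38=100110 pc3: +8 =266
r39=100111 pc4: +16 =282
r40=101000 pc2: +4 =286
r41=101001 pc3: +8 =294
r42=101010 pc3: +8 =302
r43=101011 pc4: +16 =318
r44=101100 pc3: +8 =326
r45=101101 pc4: +16 =342
r46=101110 pc4: +16 =358
r47=101111 pc5: +32 =390
r48=110000 pc2: +4 =394
r49=110001 pc3: +8 =402
r50=110010 pc3: +8 =410
r51=110011 pc4: +16 =426
r52=110100 pc3: +8 =434
r53=110101 pc4: +16 =450
r54=110110 pc4: +16 =466
r55=110111 pc5: +32 =498
r56=111000 pc3: +8 =506
r57=111001 pc4: +16 =522
r58=111010 pc4: +16 =538
r59=111011 pc5: +32 =570
r60=111100 pc4: +16 =586
r61=111101 pc5: +32 =618
r62=111110 pc5: +32 =650
r63=111111 pc6: +64 =714
r64=1000000 pc1: +2 =716
r65=1000001 pc2: +4 =720
r66=1000010 pc2: +4 =724
r67=1000011 pc3: +8 =732
r68=1000100 pc2: +4 =736
r69=1000101 pc3: +8 =744
r70=1000110 pc3: +8 =752
r71=1000111 pc4: +16 =768
r72=1001000 pc2: +4 =772
r73=1001001 pc3: +8 =780
r74=1001010 pc3: +8 =788
r75=1001011 pc4: +16 =804
r76=1001100 pc3: +8 =812
r77=1001101 pc4: +16 =828
r78=1001110 pc4: +16 =844
r79=1001111 pc5: +32 =876
r80=1010000 pc2: +4 =880
r81=1010001 pc3: +8 =888
r82=1010010 pc3: +8 =896
r83=1010011 pc4: +16 =912
r84=1010100 pc3: +8 =920
r85=1010101 pc4: +16 =936
r86=1010110 pc4: +16 =952
r87=1010111 pc5: +32 =984
r88=1011000 pc3: +8 =992
r89=1011001 pc4: +16 =1008
r90=1011010 pc4: +16 =1024
r91=1011011 pc5: +32 =1056
r92=1011100 pc4: +16 =1072
r93=1011101 pc5: +32 =1104
r94=1011110 pc5: +32 =1136
r95=1011111 pc6: +64 =1200
r96=1100000 pc2: +4 =1204
r97=1100001 pc3: +8 =1212
r98=1100010 pc3: +8 =1220
r99=1100011 pc4: +16 =1236
r100=1100100 pc3: +8 =1244
r101=1100101 pc4: +16 =1260
r102=1100110 pc4: +16 =1276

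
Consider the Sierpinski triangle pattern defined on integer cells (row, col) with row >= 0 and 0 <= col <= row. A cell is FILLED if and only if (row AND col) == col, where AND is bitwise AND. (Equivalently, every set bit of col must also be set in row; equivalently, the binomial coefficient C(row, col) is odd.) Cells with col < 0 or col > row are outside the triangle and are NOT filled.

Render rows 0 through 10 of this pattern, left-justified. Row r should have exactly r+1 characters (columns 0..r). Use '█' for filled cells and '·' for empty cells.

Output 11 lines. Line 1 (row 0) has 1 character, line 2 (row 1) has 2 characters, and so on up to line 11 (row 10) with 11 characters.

Answer: █
██
█·█
████
█···█
██··██
█·█·█·█
████████
█·······█
██······██
█·█·····█·█

Derivation:
r0=0: █
r1=1: ██
r2=10: █·█
r3=11: ████
r4=100: █···█
r5=101: ██··██
r6=110: █·█·█·█
r7=111: ████████
r8=1000: █·······█
r9=1001: ██······██
r10=1010: █·█·····█·█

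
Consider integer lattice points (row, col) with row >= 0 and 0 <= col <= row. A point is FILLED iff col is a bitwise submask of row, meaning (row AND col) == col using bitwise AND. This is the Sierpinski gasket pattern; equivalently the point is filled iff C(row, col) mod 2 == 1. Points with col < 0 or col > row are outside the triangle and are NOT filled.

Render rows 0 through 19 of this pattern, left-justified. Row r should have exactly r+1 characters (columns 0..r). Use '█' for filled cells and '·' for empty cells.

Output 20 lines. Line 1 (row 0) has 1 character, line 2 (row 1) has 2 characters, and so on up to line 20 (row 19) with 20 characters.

Answer: █
██
█·█
████
█···█
██··██
█·█·█·█
████████
█·······█
██······██
█·█·····█·█
████····████
█···█···█···█
██··██··██··██
█·█·█·█·█·█·█·█
████████████████
█···············█
██··············██
█·█·············█·█
████············████

Derivation:
r0=0: █
r1=1: ██
r2=10: █·█
r3=11: ████
r4=100: █···█
r5=101: ██··██
r6=110: █·█·█·█
r7=111: ████████
r8=1000: █·······█
r9=1001: ██······██
r10=1010: █·█·····█·█
r11=1011: ████····████
r12=1100: █···█···█···█
r13=1101: ██··██··██··██
r14=1110: █·█·█·█·█·█·█·█
r15=1111: ████████████████
r16=10000: █···············█
r17=10001: ██··············██
r18=10010: █·█·············█·█
r19=10011: ████············████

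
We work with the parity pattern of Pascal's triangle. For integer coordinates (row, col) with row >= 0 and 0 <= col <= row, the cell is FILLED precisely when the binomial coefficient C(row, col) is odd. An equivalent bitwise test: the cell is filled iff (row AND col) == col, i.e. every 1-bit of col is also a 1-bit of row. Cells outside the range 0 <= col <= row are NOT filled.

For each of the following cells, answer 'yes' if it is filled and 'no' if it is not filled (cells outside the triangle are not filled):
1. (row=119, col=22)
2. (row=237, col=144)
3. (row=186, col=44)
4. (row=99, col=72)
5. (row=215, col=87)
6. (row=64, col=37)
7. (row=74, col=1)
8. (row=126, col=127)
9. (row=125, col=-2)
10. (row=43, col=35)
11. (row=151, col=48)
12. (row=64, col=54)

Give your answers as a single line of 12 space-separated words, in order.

(119,22): row=0b1110111, col=0b10110, row AND col = 0b10110 = 22; 22 == 22 -> filled
(237,144): row=0b11101101, col=0b10010000, row AND col = 0b10000000 = 128; 128 != 144 -> empty
(186,44): row=0b10111010, col=0b101100, row AND col = 0b101000 = 40; 40 != 44 -> empty
(99,72): row=0b1100011, col=0b1001000, row AND col = 0b1000000 = 64; 64 != 72 -> empty
(215,87): row=0b11010111, col=0b1010111, row AND col = 0b1010111 = 87; 87 == 87 -> filled
(64,37): row=0b1000000, col=0b100101, row AND col = 0b0 = 0; 0 != 37 -> empty
(74,1): row=0b1001010, col=0b1, row AND col = 0b0 = 0; 0 != 1 -> empty
(126,127): col outside [0, 126] -> not filled
(125,-2): col outside [0, 125] -> not filled
(43,35): row=0b101011, col=0b100011, row AND col = 0b100011 = 35; 35 == 35 -> filled
(151,48): row=0b10010111, col=0b110000, row AND col = 0b10000 = 16; 16 != 48 -> empty
(64,54): row=0b1000000, col=0b110110, row AND col = 0b0 = 0; 0 != 54 -> empty

Answer: yes no no no yes no no no no yes no no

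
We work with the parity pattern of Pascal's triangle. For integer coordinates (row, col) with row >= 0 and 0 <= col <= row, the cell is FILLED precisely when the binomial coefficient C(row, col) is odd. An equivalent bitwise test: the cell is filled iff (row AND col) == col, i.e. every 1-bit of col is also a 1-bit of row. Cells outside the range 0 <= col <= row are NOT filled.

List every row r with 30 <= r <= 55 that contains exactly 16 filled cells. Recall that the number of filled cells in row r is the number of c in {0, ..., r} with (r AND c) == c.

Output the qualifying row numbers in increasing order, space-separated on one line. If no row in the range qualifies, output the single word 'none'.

Answer: 30 39 43 45 46 51 53 54

Derivation:
Row r has 2^popcount(r) filled cells, so we need popcount(r) = log2(16) = 4.
Scan r = 30..55 and keep those with exactly 4 one-bits:
r=30=11110 popcount=4 -> KEEP
r=31=11111 popcount=5 -> skip
r=32=100000 popcount=1 -> skip
r=33=100001 popcount=2 -> skip
r=34=100010 popcount=2 -> skip
r=35=100011 popcount=3 -> skip
r=36=100100 popcount=2 -> skip
r=37=100101 popcount=3 -> skip
r=38=100110 popcount=3 -> skip
r=39=100111 popcount=4 -> KEEP
r=40=101000 popcount=2 -> skip
r=41=101001 popcount=3 -> skip
r=42=101010 popcount=3 -> skip
r=43=101011 popcount=4 -> KEEP
r=44=101100 popcount=3 -> skip
r=45=101101 popcount=4 -> KEEP
r=46=101110 popcount=4 -> KEEP
r=47=101111 popcount=5 -> skip
r=48=110000 popcount=2 -> skip
r=49=110001 popcount=3 -> skip
r=50=110010 popcount=3 -> skip
r=51=110011 popcount=4 -> KEEP
r=52=110100 popcount=3 -> skip
r=53=110101 popcount=4 -> KEEP
r=54=110110 popcount=4 -> KEEP
r=55=110111 popcount=5 -> skip
Kept rows: 30 39 43 45 46 51 53 54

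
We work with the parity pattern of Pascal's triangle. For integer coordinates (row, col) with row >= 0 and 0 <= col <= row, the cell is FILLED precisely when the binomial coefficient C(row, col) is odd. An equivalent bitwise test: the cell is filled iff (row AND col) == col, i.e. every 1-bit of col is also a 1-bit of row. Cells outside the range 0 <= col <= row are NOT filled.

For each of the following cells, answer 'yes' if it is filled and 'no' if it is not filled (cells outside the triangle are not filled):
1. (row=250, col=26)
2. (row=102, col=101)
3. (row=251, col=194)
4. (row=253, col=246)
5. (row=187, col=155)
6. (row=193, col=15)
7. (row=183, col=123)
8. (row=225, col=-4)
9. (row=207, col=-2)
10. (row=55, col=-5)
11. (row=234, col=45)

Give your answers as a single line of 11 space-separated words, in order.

(250,26): row=0b11111010, col=0b11010, row AND col = 0b11010 = 26; 26 == 26 -> filled
(102,101): row=0b1100110, col=0b1100101, row AND col = 0b1100100 = 100; 100 != 101 -> empty
(251,194): row=0b11111011, col=0b11000010, row AND col = 0b11000010 = 194; 194 == 194 -> filled
(253,246): row=0b11111101, col=0b11110110, row AND col = 0b11110100 = 244; 244 != 246 -> empty
(187,155): row=0b10111011, col=0b10011011, row AND col = 0b10011011 = 155; 155 == 155 -> filled
(193,15): row=0b11000001, col=0b1111, row AND col = 0b1 = 1; 1 != 15 -> empty
(183,123): row=0b10110111, col=0b1111011, row AND col = 0b110011 = 51; 51 != 123 -> empty
(225,-4): col outside [0, 225] -> not filled
(207,-2): col outside [0, 207] -> not filled
(55,-5): col outside [0, 55] -> not filled
(234,45): row=0b11101010, col=0b101101, row AND col = 0b101000 = 40; 40 != 45 -> empty

Answer: yes no yes no yes no no no no no no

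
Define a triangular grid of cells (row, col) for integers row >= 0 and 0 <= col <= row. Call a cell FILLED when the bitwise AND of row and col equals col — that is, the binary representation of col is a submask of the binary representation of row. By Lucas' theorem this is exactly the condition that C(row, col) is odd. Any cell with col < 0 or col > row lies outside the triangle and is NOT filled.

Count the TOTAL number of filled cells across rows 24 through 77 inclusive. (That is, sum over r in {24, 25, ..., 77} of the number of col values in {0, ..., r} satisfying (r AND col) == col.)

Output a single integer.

Answer: 708

Derivation:
r24=11000 pc2: +4 =4
r25=11001 pc3: +8 =12
r26=11010 pc3: +8 =20
r27=11011 pc4: +16 =36
r28=11100 pc3: +8 =44
r29=11101 pc4: +16 =60
r30=11110 pc4: +16 =76
r31=11111 pc5: +32 =108
r32=100000 pc1: +2 =110
r33=100001 pc2: +4 =114
r34=100010 pc2: +4 =118
r35=100011 pc3: +8 =126
r36=100100 pc2: +4 =130
r37=100101 pc3: +8 =138
r38=100110 pc3: +8 =146
r39=100111 pc4: +16 =162
r40=101000 pc2: +4 =166
r41=101001 pc3: +8 =174
r42=101010 pc3: +8 =182
r43=101011 pc4: +16 =198
r44=101100 pc3: +8 =206
r45=101101 pc4: +16 =222
r46=101110 pc4: +16 =238
r47=101111 pc5: +32 =270
r48=110000 pc2: +4 =274
r49=110001 pc3: +8 =282
r50=110010 pc3: +8 =290
r51=110011 pc4: +16 =306
r52=110100 pc3: +8 =314
r53=110101 pc4: +16 =330
r54=110110 pc4: +16 =346
r55=110111 pc5: +32 =378
r56=111000 pc3: +8 =386
r57=111001 pc4: +16 =402
r58=111010 pc4: +16 =418
r59=111011 pc5: +32 =450
r60=111100 pc4: +16 =466
r61=111101 pc5: +32 =498
r62=111110 pc5: +32 =530
r63=111111 pc6: +64 =594
r64=1000000 pc1: +2 =596
r65=1000001 pc2: +4 =600
r66=1000010 pc2: +4 =604
r67=1000011 pc3: +8 =612
r68=1000100 pc2: +4 =616
r69=1000101 pc3: +8 =624
r70=1000110 pc3: +8 =632
r71=1000111 pc4: +16 =648
r72=1001000 pc2: +4 =652
r73=1001001 pc3: +8 =660
r74=1001010 pc3: +8 =668
r75=1001011 pc4: +16 =684
r76=1001100 pc3: +8 =692
r77=1001101 pc4: +16 =708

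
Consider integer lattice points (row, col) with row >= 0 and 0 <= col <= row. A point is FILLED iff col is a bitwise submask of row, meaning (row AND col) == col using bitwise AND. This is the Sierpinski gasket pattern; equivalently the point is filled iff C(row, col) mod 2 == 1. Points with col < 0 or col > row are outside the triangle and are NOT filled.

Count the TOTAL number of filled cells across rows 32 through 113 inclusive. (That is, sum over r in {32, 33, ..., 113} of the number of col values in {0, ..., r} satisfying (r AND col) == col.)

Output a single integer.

Answer: 1320

Derivation:
r32=100000 pc1: +2 =2
r33=100001 pc2: +4 =6
r34=100010 pc2: +4 =10
r35=100011 pc3: +8 =18
r36=100100 pc2: +4 =22
r37=100101 pc3: +8 =30
r38=100110 pc3: +8 =38
r39=100111 pc4: +16 =54
r40=101000 pc2: +4 =58
r41=101001 pc3: +8 =66
r42=101010 pc3: +8 =74
r43=101011 pc4: +16 =90
r44=101100 pc3: +8 =98
r45=101101 pc4: +16 =114
r46=101110 pc4: +16 =130
r47=101111 pc5: +32 =162
r48=110000 pc2: +4 =166
r49=110001 pc3: +8 =174
r50=110010 pc3: +8 =182
r51=110011 pc4: +16 =198
r52=110100 pc3: +8 =206
r53=110101 pc4: +16 =222
r54=110110 pc4: +16 =238
r55=110111 pc5: +32 =270
r56=111000 pc3: +8 =278
r57=111001 pc4: +16 =294
r58=111010 pc4: +16 =310
r59=111011 pc5: +32 =342
r60=111100 pc4: +16 =358
r61=111101 pc5: +32 =390
r62=111110 pc5: +32 =422
r63=111111 pc6: +64 =486
r64=1000000 pc1: +2 =488
r65=1000001 pc2: +4 =492
r66=1000010 pc2: +4 =496
r67=1000011 pc3: +8 =504
r68=1000100 pc2: +4 =508
r69=1000101 pc3: +8 =516
r70=1000110 pc3: +8 =524
r71=1000111 pc4: +16 =540
r72=1001000 pc2: +4 =544
r73=1001001 pc3: +8 =552
r74=1001010 pc3: +8 =560
r75=1001011 pc4: +16 =576
r76=1001100 pc3: +8 =584
r77=1001101 pc4: +16 =600
r78=1001110 pc4: +16 =616
r79=1001111 pc5: +32 =648
r80=1010000 pc2: +4 =652
r81=1010001 pc3: +8 =660
r82=1010010 pc3: +8 =668
r83=1010011 pc4: +16 =684
r84=1010100 pc3: +8 =692
r85=1010101 pc4: +16 =708
r86=1010110 pc4: +16 =724
r87=1010111 pc5: +32 =756
r88=1011000 pc3: +8 =764
r89=1011001 pc4: +16 =780
r90=1011010 pc4: +16 =796
r91=1011011 pc5: +32 =828
r92=1011100 pc4: +16 =844
r93=1011101 pc5: +32 =876
r94=1011110 pc5: +32 =908
r95=1011111 pc6: +64 =972
r96=1100000 pc2: +4 =976
r97=1100001 pc3: +8 =984
r98=1100010 pc3: +8 =992
r99=1100011 pc4: +16 =1008
r100=1100100 pc3: +8 =1016
r101=1100101 pc4: +16 =1032
r102=1100110 pc4: +16 =1048
r103=1100111 pc5: +32 =1080
r104=1101000 pc3: +8 =1088
r105=1101001 pc4: +16 =1104
r106=1101010 pc4: +16 =1120
r107=1101011 pc5: +32 =1152
r108=1101100 pc4: +16 =1168
r109=1101101 pc5: +32 =1200
r110=1101110 pc5: +32 =1232
r111=1101111 pc6: +64 =1296
r112=1110000 pc3: +8 =1304
r113=1110001 pc4: +16 =1320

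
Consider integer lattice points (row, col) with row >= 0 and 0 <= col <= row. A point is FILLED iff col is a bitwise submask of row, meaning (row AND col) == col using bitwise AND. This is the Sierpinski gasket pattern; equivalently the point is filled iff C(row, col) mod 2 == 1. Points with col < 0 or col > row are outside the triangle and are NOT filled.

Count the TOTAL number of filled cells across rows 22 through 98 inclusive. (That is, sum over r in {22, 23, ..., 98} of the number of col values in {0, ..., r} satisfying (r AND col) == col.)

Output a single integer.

r22=10110 pc3: +8 =8
r23=10111 pc4: +16 =24
r24=11000 pc2: +4 =28
r25=11001 pc3: +8 =36
r26=11010 pc3: +8 =44
r27=11011 pc4: +16 =60
r28=11100 pc3: +8 =68
r29=11101 pc4: +16 =84
r30=11110 pc4: +16 =100
r31=11111 pc5: +32 =132
r32=100000 pc1: +2 =134
r33=100001 pc2: +4 =138
r34=100010 pc2: +4 =142
r35=100011 pc3: +8 =150
r36=100100 pc2: +4 =154
r37=100101 pc3: +8 =162
r38=100110 pc3: +8 =170
r39=100111 pc4: +16 =186
r40=101000 pc2: +4 =190
r41=101001 pc3: +8 =198
r42=101010 pc3: +8 =206
r43=101011 pc4: +16 =222
r44=101100 pc3: +8 =230
r45=101101 pc4: +16 =246
r46=101110 pc4: +16 =262
r47=101111 pc5: +32 =294
r48=110000 pc2: +4 =298
r49=110001 pc3: +8 =306
r50=110010 pc3: +8 =314
r51=110011 pc4: +16 =330
r52=110100 pc3: +8 =338
r53=110101 pc4: +16 =354
r54=110110 pc4: +16 =370
r55=110111 pc5: +32 =402
r56=111000 pc3: +8 =410
r57=111001 pc4: +16 =426
r58=111010 pc4: +16 =442
r59=111011 pc5: +32 =474
r60=111100 pc4: +16 =490
r61=111101 pc5: +32 =522
r62=111110 pc5: +32 =554
r63=111111 pc6: +64 =618
r64=1000000 pc1: +2 =620
r65=1000001 pc2: +4 =624
r66=1000010 pc2: +4 =628
r67=1000011 pc3: +8 =636
r68=1000100 pc2: +4 =640
r69=1000101 pc3: +8 =648
r70=1000110 pc3: +8 =656
r71=1000111 pc4: +16 =672
r72=1001000 pc2: +4 =676
r73=1001001 pc3: +8 =684
r74=1001010 pc3: +8 =692
r75=1001011 pc4: +16 =708
r76=1001100 pc3: +8 =716
r77=1001101 pc4: +16 =732
r78=1001110 pc4: +16 =748
r79=1001111 pc5: +32 =780
r80=1010000 pc2: +4 =784
r81=1010001 pc3: +8 =792
r82=1010010 pc3: +8 =800
r83=1010011 pc4: +16 =816
r84=1010100 pc3: +8 =824
r85=1010101 pc4: +16 =840
r86=1010110 pc4: +16 =856
r87=1010111 pc5: +32 =888
r88=1011000 pc3: +8 =896
r89=1011001 pc4: +16 =912
r90=1011010 pc4: +16 =928
r91=1011011 pc5: +32 =960
r92=1011100 pc4: +16 =976
r93=1011101 pc5: +32 =1008
r94=1011110 pc5: +32 =1040
r95=1011111 pc6: +64 =1104
r96=1100000 pc2: +4 =1108
r97=1100001 pc3: +8 =1116
r98=1100010 pc3: +8 =1124

Answer: 1124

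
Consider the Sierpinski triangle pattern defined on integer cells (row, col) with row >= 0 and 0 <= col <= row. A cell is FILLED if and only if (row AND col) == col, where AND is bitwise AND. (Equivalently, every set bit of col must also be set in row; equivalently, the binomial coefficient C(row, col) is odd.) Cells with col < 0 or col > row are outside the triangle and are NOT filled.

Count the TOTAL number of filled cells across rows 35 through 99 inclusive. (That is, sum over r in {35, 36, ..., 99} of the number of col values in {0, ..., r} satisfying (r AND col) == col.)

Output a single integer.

r35=100011 pc3: +8 =8
r36=100100 pc2: +4 =12
r37=100101 pc3: +8 =20
r38=100110 pc3: +8 =28
r39=100111 pc4: +16 =44
r40=101000 pc2: +4 =48
r41=101001 pc3: +8 =56
r42=101010 pc3: +8 =64
r43=101011 pc4: +16 =80
r44=101100 pc3: +8 =88
r45=101101 pc4: +16 =104
r46=101110 pc4: +16 =120
r47=101111 pc5: +32 =152
r48=110000 pc2: +4 =156
r49=110001 pc3: +8 =164
r50=110010 pc3: +8 =172
r51=110011 pc4: +16 =188
r52=110100 pc3: +8 =196
r53=110101 pc4: +16 =212
r54=110110 pc4: +16 =228
r55=110111 pc5: +32 =260
r56=111000 pc3: +8 =268
r57=111001 pc4: +16 =284
r58=111010 pc4: +16 =300
r59=111011 pc5: +32 =332
r60=111100 pc4: +16 =348
r61=111101 pc5: +32 =380
r62=111110 pc5: +32 =412
r63=111111 pc6: +64 =476
r64=1000000 pc1: +2 =478
r65=1000001 pc2: +4 =482
r66=1000010 pc2: +4 =486
r67=1000011 pc3: +8 =494
r68=1000100 pc2: +4 =498
r69=1000101 pc3: +8 =506
r70=1000110 pc3: +8 =514
r71=1000111 pc4: +16 =530
r72=1001000 pc2: +4 =534
r73=1001001 pc3: +8 =542
r74=1001010 pc3: +8 =550
r75=1001011 pc4: +16 =566
r76=1001100 pc3: +8 =574
r77=1001101 pc4: +16 =590
r78=1001110 pc4: +16 =606
r79=1001111 pc5: +32 =638
r80=1010000 pc2: +4 =642
r81=1010001 pc3: +8 =650
r82=1010010 pc3: +8 =658
r83=1010011 pc4: +16 =674
r84=1010100 pc3: +8 =682
r85=1010101 pc4: +16 =698
r86=1010110 pc4: +16 =714
r87=1010111 pc5: +32 =746
r88=1011000 pc3: +8 =754
r89=1011001 pc4: +16 =770
r90=1011010 pc4: +16 =786
r91=1011011 pc5: +32 =818
r92=1011100 pc4: +16 =834
r93=1011101 pc5: +32 =866
r94=1011110 pc5: +32 =898
r95=1011111 pc6: +64 =962
r96=1100000 pc2: +4 =966
r97=1100001 pc3: +8 =974
r98=1100010 pc3: +8 =982
r99=1100011 pc4: +16 =998

Answer: 998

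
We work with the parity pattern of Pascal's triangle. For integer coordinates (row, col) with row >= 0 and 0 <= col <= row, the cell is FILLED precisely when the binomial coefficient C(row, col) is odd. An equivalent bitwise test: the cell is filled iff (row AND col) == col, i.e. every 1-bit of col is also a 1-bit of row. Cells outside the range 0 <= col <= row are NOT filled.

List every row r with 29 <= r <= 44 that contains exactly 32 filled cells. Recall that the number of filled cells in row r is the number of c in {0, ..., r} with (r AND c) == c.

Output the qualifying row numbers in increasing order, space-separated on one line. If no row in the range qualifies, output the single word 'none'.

Answer: 31

Derivation:
Row r has 2^popcount(r) filled cells, so we need popcount(r) = log2(32) = 5.
Scan r = 29..44 and keep those with exactly 5 one-bits:
r=29=11101 popcount=4 -> skip
r=30=11110 popcount=4 -> skip
r=31=11111 popcount=5 -> KEEP
r=32=100000 popcount=1 -> skip
r=33=100001 popcount=2 -> skip
r=34=100010 popcount=2 -> skip
r=35=100011 popcount=3 -> skip
r=36=100100 popcount=2 -> skip
r=37=100101 popcount=3 -> skip
r=38=100110 popcount=3 -> skip
r=39=100111 popcount=4 -> skip
r=40=101000 popcount=2 -> skip
r=41=101001 popcount=3 -> skip
r=42=101010 popcount=3 -> skip
r=43=101011 popcount=4 -> skip
r=44=101100 popcount=3 -> skip
Kept rows: 31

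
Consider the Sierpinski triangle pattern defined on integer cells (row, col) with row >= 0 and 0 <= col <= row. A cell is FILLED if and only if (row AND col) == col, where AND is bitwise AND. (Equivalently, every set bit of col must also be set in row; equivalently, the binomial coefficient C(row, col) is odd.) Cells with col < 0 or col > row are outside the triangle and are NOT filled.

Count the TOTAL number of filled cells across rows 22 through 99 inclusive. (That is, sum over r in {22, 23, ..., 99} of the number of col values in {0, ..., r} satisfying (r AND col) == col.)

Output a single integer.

r22=10110 pc3: +8 =8
r23=10111 pc4: +16 =24
r24=11000 pc2: +4 =28
r25=11001 pc3: +8 =36
r26=11010 pc3: +8 =44
r27=11011 pc4: +16 =60
r28=11100 pc3: +8 =68
r29=11101 pc4: +16 =84
r30=11110 pc4: +16 =100
r31=11111 pc5: +32 =132
r32=100000 pc1: +2 =134
r33=100001 pc2: +4 =138
r34=100010 pc2: +4 =142
r35=100011 pc3: +8 =150
r36=100100 pc2: +4 =154
r37=100101 pc3: +8 =162
r38=100110 pc3: +8 =170
r39=100111 pc4: +16 =186
r40=101000 pc2: +4 =190
r41=101001 pc3: +8 =198
r42=101010 pc3: +8 =206
r43=101011 pc4: +16 =222
r44=101100 pc3: +8 =230
r45=101101 pc4: +16 =246
r46=101110 pc4: +16 =262
r47=101111 pc5: +32 =294
r48=110000 pc2: +4 =298
r49=110001 pc3: +8 =306
r50=110010 pc3: +8 =314
r51=110011 pc4: +16 =330
r52=110100 pc3: +8 =338
r53=110101 pc4: +16 =354
r54=110110 pc4: +16 =370
r55=110111 pc5: +32 =402
r56=111000 pc3: +8 =410
r57=111001 pc4: +16 =426
r58=111010 pc4: +16 =442
r59=111011 pc5: +32 =474
r60=111100 pc4: +16 =490
r61=111101 pc5: +32 =522
r62=111110 pc5: +32 =554
r63=111111 pc6: +64 =618
r64=1000000 pc1: +2 =620
r65=1000001 pc2: +4 =624
r66=1000010 pc2: +4 =628
r67=1000011 pc3: +8 =636
r68=1000100 pc2: +4 =640
r69=1000101 pc3: +8 =648
r70=1000110 pc3: +8 =656
r71=1000111 pc4: +16 =672
r72=1001000 pc2: +4 =676
r73=1001001 pc3: +8 =684
r74=1001010 pc3: +8 =692
r75=1001011 pc4: +16 =708
r76=1001100 pc3: +8 =716
r77=1001101 pc4: +16 =732
r78=1001110 pc4: +16 =748
r79=1001111 pc5: +32 =780
r80=1010000 pc2: +4 =784
r81=1010001 pc3: +8 =792
r82=1010010 pc3: +8 =800
r83=1010011 pc4: +16 =816
r84=1010100 pc3: +8 =824
r85=1010101 pc4: +16 =840
r86=1010110 pc4: +16 =856
r87=1010111 pc5: +32 =888
r88=1011000 pc3: +8 =896
r89=1011001 pc4: +16 =912
r90=1011010 pc4: +16 =928
r91=1011011 pc5: +32 =960
r92=1011100 pc4: +16 =976
r93=1011101 pc5: +32 =1008
r94=1011110 pc5: +32 =1040
r95=1011111 pc6: +64 =1104
r96=1100000 pc2: +4 =1108
r97=1100001 pc3: +8 =1116
r98=1100010 pc3: +8 =1124
r99=1100011 pc4: +16 =1140

Answer: 1140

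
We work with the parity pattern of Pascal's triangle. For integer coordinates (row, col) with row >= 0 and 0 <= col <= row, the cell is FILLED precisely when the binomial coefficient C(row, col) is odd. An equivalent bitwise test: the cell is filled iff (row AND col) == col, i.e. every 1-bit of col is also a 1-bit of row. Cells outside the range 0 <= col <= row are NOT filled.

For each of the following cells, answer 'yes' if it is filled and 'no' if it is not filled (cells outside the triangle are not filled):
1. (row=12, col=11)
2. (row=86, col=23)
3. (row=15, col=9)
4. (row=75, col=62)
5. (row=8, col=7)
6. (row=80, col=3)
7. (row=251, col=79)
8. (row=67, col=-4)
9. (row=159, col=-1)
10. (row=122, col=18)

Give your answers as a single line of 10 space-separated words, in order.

Answer: no no yes no no no no no no yes

Derivation:
(12,11): row=0b1100, col=0b1011, row AND col = 0b1000 = 8; 8 != 11 -> empty
(86,23): row=0b1010110, col=0b10111, row AND col = 0b10110 = 22; 22 != 23 -> empty
(15,9): row=0b1111, col=0b1001, row AND col = 0b1001 = 9; 9 == 9 -> filled
(75,62): row=0b1001011, col=0b111110, row AND col = 0b1010 = 10; 10 != 62 -> empty
(8,7): row=0b1000, col=0b111, row AND col = 0b0 = 0; 0 != 7 -> empty
(80,3): row=0b1010000, col=0b11, row AND col = 0b0 = 0; 0 != 3 -> empty
(251,79): row=0b11111011, col=0b1001111, row AND col = 0b1001011 = 75; 75 != 79 -> empty
(67,-4): col outside [0, 67] -> not filled
(159,-1): col outside [0, 159] -> not filled
(122,18): row=0b1111010, col=0b10010, row AND col = 0b10010 = 18; 18 == 18 -> filled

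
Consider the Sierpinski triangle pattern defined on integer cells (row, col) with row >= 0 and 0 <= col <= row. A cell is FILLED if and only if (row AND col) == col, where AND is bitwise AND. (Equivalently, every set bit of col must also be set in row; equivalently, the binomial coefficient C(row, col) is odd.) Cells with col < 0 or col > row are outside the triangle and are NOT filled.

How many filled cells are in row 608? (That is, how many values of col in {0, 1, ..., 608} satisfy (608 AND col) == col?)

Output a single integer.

Answer: 8

Derivation:
608 in binary = 1001100000
popcount(608) = number of 1-bits in 1001100000 = 3
A col c satisfies (608 AND c) == c iff every set bit of c is also set in 608; each of the 3 set bits of 608 can independently be on or off in c.
count = 2^3 = 8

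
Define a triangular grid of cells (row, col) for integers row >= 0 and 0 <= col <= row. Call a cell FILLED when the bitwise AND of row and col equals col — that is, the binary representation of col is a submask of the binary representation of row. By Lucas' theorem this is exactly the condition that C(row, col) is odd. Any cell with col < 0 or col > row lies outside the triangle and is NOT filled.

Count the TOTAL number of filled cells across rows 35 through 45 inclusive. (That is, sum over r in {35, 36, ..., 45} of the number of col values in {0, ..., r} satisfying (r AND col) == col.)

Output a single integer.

r35=100011 pc3: +8 =8
r36=100100 pc2: +4 =12
r37=100101 pc3: +8 =20
r38=100110 pc3: +8 =28
r39=100111 pc4: +16 =44
r40=101000 pc2: +4 =48
r41=101001 pc3: +8 =56
r42=101010 pc3: +8 =64
r43=101011 pc4: +16 =80
r44=101100 pc3: +8 =88
r45=101101 pc4: +16 =104

Answer: 104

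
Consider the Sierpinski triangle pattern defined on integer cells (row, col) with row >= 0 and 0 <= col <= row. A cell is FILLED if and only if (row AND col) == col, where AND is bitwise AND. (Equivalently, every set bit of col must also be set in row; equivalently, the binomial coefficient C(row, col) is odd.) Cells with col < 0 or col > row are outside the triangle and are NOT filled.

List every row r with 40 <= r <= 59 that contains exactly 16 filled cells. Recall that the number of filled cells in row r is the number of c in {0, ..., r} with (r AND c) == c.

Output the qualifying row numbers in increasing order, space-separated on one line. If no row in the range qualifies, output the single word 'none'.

Row r has 2^popcount(r) filled cells, so we need popcount(r) = log2(16) = 4.
Scan r = 40..59 and keep those with exactly 4 one-bits:
r=40=101000 popcount=2 -> skip
r=41=101001 popcount=3 -> skip
r=42=101010 popcount=3 -> skip
r=43=101011 popcount=4 -> KEEP
r=44=101100 popcount=3 -> skip
r=45=101101 popcount=4 -> KEEP
r=46=101110 popcount=4 -> KEEP
r=47=101111 popcount=5 -> skip
r=48=110000 popcount=2 -> skip
r=49=110001 popcount=3 -> skip
r=50=110010 popcount=3 -> skip
r=51=110011 popcount=4 -> KEEP
r=52=110100 popcount=3 -> skip
r=53=110101 popcount=4 -> KEEP
r=54=110110 popcount=4 -> KEEP
r=55=110111 popcount=5 -> skip
r=56=111000 popcount=3 -> skip
r=57=111001 popcount=4 -> KEEP
r=58=111010 popcount=4 -> KEEP
r=59=111011 popcount=5 -> skip
Kept rows: 43 45 46 51 53 54 57 58

Answer: 43 45 46 51 53 54 57 58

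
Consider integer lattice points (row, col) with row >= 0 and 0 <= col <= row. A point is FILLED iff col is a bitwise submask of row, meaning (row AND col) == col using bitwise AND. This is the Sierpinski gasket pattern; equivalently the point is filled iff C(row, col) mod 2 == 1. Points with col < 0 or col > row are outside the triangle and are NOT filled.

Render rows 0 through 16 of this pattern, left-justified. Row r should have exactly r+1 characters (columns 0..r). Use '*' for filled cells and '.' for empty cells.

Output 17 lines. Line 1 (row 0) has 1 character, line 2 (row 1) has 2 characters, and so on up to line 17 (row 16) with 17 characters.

Answer: *
**
*.*
****
*...*
**..**
*.*.*.*
********
*.......*
**......**
*.*.....*.*
****....****
*...*...*...*
**..**..**..**
*.*.*.*.*.*.*.*
****************
*...............*

Derivation:
r0=0: *
r1=1: **
r2=10: *.*
r3=11: ****
r4=100: *...*
r5=101: **..**
r6=110: *.*.*.*
r7=111: ********
r8=1000: *.......*
r9=1001: **......**
r10=1010: *.*.....*.*
r11=1011: ****....****
r12=1100: *...*...*...*
r13=1101: **..**..**..**
r14=1110: *.*.*.*.*.*.*.*
r15=1111: ****************
r16=10000: *...............*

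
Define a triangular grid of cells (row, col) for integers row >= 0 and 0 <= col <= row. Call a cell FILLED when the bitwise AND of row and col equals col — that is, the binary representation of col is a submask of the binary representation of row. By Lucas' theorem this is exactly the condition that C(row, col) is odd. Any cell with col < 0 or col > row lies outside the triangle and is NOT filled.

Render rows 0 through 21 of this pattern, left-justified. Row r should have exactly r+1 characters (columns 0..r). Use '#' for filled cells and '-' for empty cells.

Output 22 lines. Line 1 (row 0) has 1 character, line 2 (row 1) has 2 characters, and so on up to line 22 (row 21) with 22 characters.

Answer: #
##
#-#
####
#---#
##--##
#-#-#-#
########
#-------#
##------##
#-#-----#-#
####----####
#---#---#---#
##--##--##--##
#-#-#-#-#-#-#-#
################
#---------------#
##--------------##
#-#-------------#-#
####------------####
#---#-----------#---#
##--##----------##--##

Derivation:
r0=0: #
r1=1: ##
r2=10: #-#
r3=11: ####
r4=100: #---#
r5=101: ##--##
r6=110: #-#-#-#
r7=111: ########
r8=1000: #-------#
r9=1001: ##------##
r10=1010: #-#-----#-#
r11=1011: ####----####
r12=1100: #---#---#---#
r13=1101: ##--##--##--##
r14=1110: #-#-#-#-#-#-#-#
r15=1111: ################
r16=10000: #---------------#
r17=10001: ##--------------##
r18=10010: #-#-------------#-#
r19=10011: ####------------####
r20=10100: #---#-----------#---#
r21=10101: ##--##----------##--##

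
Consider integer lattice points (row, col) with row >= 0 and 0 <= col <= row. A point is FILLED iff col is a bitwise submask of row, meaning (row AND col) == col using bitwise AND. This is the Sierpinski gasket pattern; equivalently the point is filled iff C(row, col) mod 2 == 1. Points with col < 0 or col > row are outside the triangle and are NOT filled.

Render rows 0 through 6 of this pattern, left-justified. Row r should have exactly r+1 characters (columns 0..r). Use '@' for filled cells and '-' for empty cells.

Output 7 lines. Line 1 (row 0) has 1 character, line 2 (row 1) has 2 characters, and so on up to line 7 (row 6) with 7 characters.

Answer: @
@@
@-@
@@@@
@---@
@@--@@
@-@-@-@

Derivation:
r0=0: @
r1=1: @@
r2=10: @-@
r3=11: @@@@
r4=100: @---@
r5=101: @@--@@
r6=110: @-@-@-@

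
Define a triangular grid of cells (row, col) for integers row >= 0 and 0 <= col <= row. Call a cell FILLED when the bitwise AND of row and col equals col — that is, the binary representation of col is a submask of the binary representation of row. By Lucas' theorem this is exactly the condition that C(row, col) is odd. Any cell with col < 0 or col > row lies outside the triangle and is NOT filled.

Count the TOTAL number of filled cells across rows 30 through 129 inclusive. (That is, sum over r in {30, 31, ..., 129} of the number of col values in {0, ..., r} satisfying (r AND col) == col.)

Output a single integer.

r30=11110 pc4: +16 =16
r31=11111 pc5: +32 =48
r32=100000 pc1: +2 =50
r33=100001 pc2: +4 =54
r34=100010 pc2: +4 =58
r35=100011 pc3: +8 =66
r36=100100 pc2: +4 =70
r37=100101 pc3: +8 =78
r38=100110 pc3: +8 =86
r39=100111 pc4: +16 =102
r40=101000 pc2: +4 =106
r41=101001 pc3: +8 =114
r42=101010 pc3: +8 =122
r43=101011 pc4: +16 =138
r44=101100 pc3: +8 =146
r45=101101 pc4: +16 =162
r46=101110 pc4: +16 =178
r47=101111 pc5: +32 =210
r48=110000 pc2: +4 =214
r49=110001 pc3: +8 =222
r50=110010 pc3: +8 =230
r51=110011 pc4: +16 =246
r52=110100 pc3: +8 =254
r53=110101 pc4: +16 =270
r54=110110 pc4: +16 =286
r55=110111 pc5: +32 =318
r56=111000 pc3: +8 =326
r57=111001 pc4: +16 =342
r58=111010 pc4: +16 =358
r59=111011 pc5: +32 =390
r60=111100 pc4: +16 =406
r61=111101 pc5: +32 =438
r62=111110 pc5: +32 =470
r63=111111 pc6: +64 =534
r64=1000000 pc1: +2 =536
r65=1000001 pc2: +4 =540
r66=1000010 pc2: +4 =544
r67=1000011 pc3: +8 =552
r68=1000100 pc2: +4 =556
r69=1000101 pc3: +8 =564
r70=1000110 pc3: +8 =572
r71=1000111 pc4: +16 =588
r72=1001000 pc2: +4 =592
r73=1001001 pc3: +8 =600
r74=1001010 pc3: +8 =608
r75=1001011 pc4: +16 =624
r76=1001100 pc3: +8 =632
r77=1001101 pc4: +16 =648
r78=1001110 pc4: +16 =664
r79=1001111 pc5: +32 =696
r80=1010000 pc2: +4 =700
r81=1010001 pc3: +8 =708
r82=1010010 pc3: +8 =716
r83=1010011 pc4: +16 =732
r84=1010100 pc3: +8 =740
r85=1010101 pc4: +16 =756
r86=1010110 pc4: +16 =772
r87=1010111 pc5: +32 =804
r88=1011000 pc3: +8 =812
r89=1011001 pc4: +16 =828
r90=1011010 pc4: +16 =844
r91=1011011 pc5: +32 =876
r92=1011100 pc4: +16 =892
r93=1011101 pc5: +32 =924
r94=1011110 pc5: +32 =956
r95=1011111 pc6: +64 =1020
r96=1100000 pc2: +4 =1024
r97=1100001 pc3: +8 =1032
r98=1100010 pc3: +8 =1040
r99=1100011 pc4: +16 =1056
r100=1100100 pc3: +8 =1064
r101=1100101 pc4: +16 =1080
r102=1100110 pc4: +16 =1096
r103=1100111 pc5: +32 =1128
r104=1101000 pc3: +8 =1136
r105=1101001 pc4: +16 =1152
r106=1101010 pc4: +16 =1168
r107=1101011 pc5: +32 =1200
r108=1101100 pc4: +16 =1216
r109=1101101 pc5: +32 =1248
r110=1101110 pc5: +32 =1280
r111=1101111 pc6: +64 =1344
r112=1110000 pc3: +8 =1352
r113=1110001 pc4: +16 =1368
r114=1110010 pc4: +16 =1384
r115=1110011 pc5: +32 =1416
r116=1110100 pc4: +16 =1432
r117=1110101 pc5: +32 =1464
r118=1110110 pc5: +32 =1496
r119=1110111 pc6: +64 =1560
r120=1111000 pc4: +16 =1576
r121=1111001 pc5: +32 =1608
r122=1111010 pc5: +32 =1640
r123=1111011 pc6: +64 =1704
r124=1111100 pc5: +32 =1736
r125=1111101 pc6: +64 =1800
r126=1111110 pc6: +64 =1864
r127=1111111 pc7: +128 =1992
r128=10000000 pc1: +2 =1994
r129=10000001 pc2: +4 =1998

Answer: 1998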